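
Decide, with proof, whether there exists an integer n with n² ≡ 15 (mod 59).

Take n = 29. Then 29² = 841 = 14·59 + 15, so 29² ≡ 15 (mod 59).

n = 29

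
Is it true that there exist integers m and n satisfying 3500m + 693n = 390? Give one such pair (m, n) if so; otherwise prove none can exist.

gcd(3500, 693) = 7, so every integer of the form 3500m + 693n is a multiple of 7.
However 390 leaves remainder 5 on division by 7.
Therefore 3500m + 693n = 390 has no solution in integers.

There are no such integers.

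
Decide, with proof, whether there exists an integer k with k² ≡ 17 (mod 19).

k = 6

Take k = 6. Then 6² = 36 = 1·19 + 17, so 6² ≡ 17 (mod 19).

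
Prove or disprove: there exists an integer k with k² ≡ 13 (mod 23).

k = 17

Take k = 17. Then 17² = 289 = 12·23 + 13, so 17² ≡ 13 (mod 23).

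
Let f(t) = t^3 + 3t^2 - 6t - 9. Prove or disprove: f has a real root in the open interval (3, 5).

No.

f(3) = 27 and f(5) = 161, both positive, so a sign-change argument is unavailable; we show f keeps this sign on the whole interval.
Substitute t = 3 + u, where 0 < u < 2 on the interval. Expanding, f(3 + u) = u^3 + 12u^2 + 39u + 27.
All 4 nonzero coefficients of this polynomial in u are positive; hence for u > 0 the value is a sum of positive terms (the constant 27 among them).
Therefore f(t) > 0 throughout (3, 5), and f has no zero there.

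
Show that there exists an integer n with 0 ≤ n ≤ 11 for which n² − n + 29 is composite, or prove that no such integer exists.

n = 5

At n = 5: 5² − 5 + 29 = 49 = 7·7, which is composite.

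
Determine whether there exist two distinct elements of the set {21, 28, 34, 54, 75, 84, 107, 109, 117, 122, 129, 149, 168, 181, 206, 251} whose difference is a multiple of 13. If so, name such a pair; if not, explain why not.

Both 21 and 34 leave remainder 8 on division by 13; their difference 13 = 1·13 is a multiple of 13.

Yes: 21 and 34.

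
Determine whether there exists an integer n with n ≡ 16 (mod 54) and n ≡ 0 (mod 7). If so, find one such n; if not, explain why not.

n = 70

The moduli 54 and 7 are coprime, so by the Chinese Remainder Theorem a unique solution modulo 378 exists.
Any solution of the first congruence is n = 16 + 54t; substituting into the second, 54t ≡ 0 − 16 ≡ 5 (mod 7).
54 ≡ 5 (mod 7), so this reads 5t ≡ 5 (mod 7). Invert 5 mod 7 by the Euclidean algorithm: 7 = 1·5 + 2, 5 = 2·2 + 1, 2 = 2·1 + 0; back-substituting, 1 = 5 − 2·2 = 5 − 2·(7 − 1·5) = −2·7 + 3·5. Hence 5·3 ≡ 1, so 5⁻¹ ≡ 3 (mod 7).
Multiplying by 3: t ≡ 3·5 = 15 ≡ 1 (mod 7).
With t = 1: n = 16 + 54·1 = 70.
Verify: 70 = 1·54 + 16 and 70 = 10·7 + 0. ✓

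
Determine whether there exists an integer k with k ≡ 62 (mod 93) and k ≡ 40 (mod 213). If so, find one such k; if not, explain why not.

Both moduli are multiples of 3 = gcd(93, 213), so any solution would satisfy k ≡ 62 and k ≡ 40 modulo 3 simultaneously.
However 62 ≡ 2 and 40 ≡ 1 (mod 3), and 2 ≠ 1.
Hence the system has no solution.

No such integer exists.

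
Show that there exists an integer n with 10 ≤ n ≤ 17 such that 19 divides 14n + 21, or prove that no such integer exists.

No, no such integer n in that range exists.

At n = 10, 14·10 + 21 = 161 ≡ 9 (mod 19), and each step in n adds 14, giving residues 9, 4, 18, 13, 8, 3, 17, 12 for n = 10, 11, …, 17.
The residue 0 does not occur, so no n in [10, 17] makes 14n + 21 a multiple of 19.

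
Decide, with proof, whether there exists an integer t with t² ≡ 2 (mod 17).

t = 6

Take t = 6. Then 6² = 36 = 2·17 + 2, so 6² ≡ 2 (mod 17).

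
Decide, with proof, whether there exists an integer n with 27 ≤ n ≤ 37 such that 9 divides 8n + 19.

n = 28

Try n = 28: 8·28 + 19 = 243 = 27·9, which is divisible by 9.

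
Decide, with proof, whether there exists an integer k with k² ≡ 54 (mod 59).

No, no such integer exists.

59 is prime, so by Euler's criterion 54 is a square mod 59 iff 54^((59−1)/2) = 54^29 ≡ 1 (mod 59).
Squaring successively (mod 59): 54^2 = 2916 ≡ 25; 54^4 ≡ 25² = 625 ≡ 35; 54^8 ≡ 35² = 1225 ≡ 45; 54^16 ≡ 45² = 2025 ≡ 19.
Since 29 = 16 + 8 + 4 + 1, 54^29 ≡ 19 · 45 · 35 · 54; multiplying out mod 59: 19·45 = 855 ≡ 29, then 29·35 = 1015 ≡ 12, then 12·54 = 648 ≡ 58. Thus 54^29 ≡ 58 ≡ −1 (mod 59).
The value −1 means 54 is a non-residue modulo 59, so k² ≡ 54 (mod 59) is impossible.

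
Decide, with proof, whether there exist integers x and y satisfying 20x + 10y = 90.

x = 0, y = 9

gcd(20, 10) = 10, and 10 divides 90, so integer solutions exist.
Dividing through by 10 reduces the equation to 2x + 1y = 9.
The coefficient of y is 1, so setting x = 0 and y = 9 already solves it.
Check: 20·0 + 10·9 = 0 + 90 = 90. ✓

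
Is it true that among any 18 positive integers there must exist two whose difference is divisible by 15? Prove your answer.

Partition the integers by their residue mod 15; there are 15 classes.
With 18 integers and only 15 classes, the pigeonhole principle forces two of them, say a and b, into the same class.
Their difference a − b is then a multiple of 15.

True.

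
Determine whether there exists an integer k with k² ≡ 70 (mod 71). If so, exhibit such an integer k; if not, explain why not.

Apply Euler's criterion with the prime 71: 70 is a quadratic residue iff 70^35 ≡ 1 (mod 71), and a non-residue iff it is ≡ −1.
Squaring successively (mod 71): 70^2 = 4900 ≡ 1; 70^4 ≡ 1² = 1 ≡ 1; 70^8 ≡ 1² = 1 ≡ 1; 70^16 ≡ 1² = 1 ≡ 1; 70^32 ≡ 1² = 1 ≡ 1.
Since 35 = 32 + 2 + 1, 70^35 ≡ 1 · 1 · 70; multiplying out mod 71: 1·1 = 1 ≡ 1, then 1·70 = 70 ≡ 70. Thus 70^35 ≡ 70 ≡ −1 (mod 71).
By Euler's criterion 70 is a quadratic non-residue mod 71: no k satisfies k² ≡ 70 (mod 71).

No, no such integer exists.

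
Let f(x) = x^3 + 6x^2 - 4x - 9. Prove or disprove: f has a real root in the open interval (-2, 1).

Yes, f has a root in the interval.

f(-2) = 15 and f(1) = -6, which have opposite signs.
Since f is a polynomial it is continuous on [-2, 1].
By the Intermediate Value Theorem, f takes the value 0 somewhere in the open interval.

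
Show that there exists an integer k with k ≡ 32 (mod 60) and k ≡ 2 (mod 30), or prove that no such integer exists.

gcd(60, 30) = 30. A simultaneous solution exists iff 32 ≡ 2 (mod 30); here 32 mod 30 = 2 = 2 mod 30, so it does.
The smallest candidate k = 32 works directly: 32 ≡ 2 (mod 30).
Check: 32 mod 60 = 32, 32 mod 30 = 2. ✓

k = 32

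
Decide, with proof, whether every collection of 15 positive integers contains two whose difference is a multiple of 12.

Yes, this is always true.

There are exactly 12 possible remainders on division by 12.
Placing 15 integers into 12 classes, some class receives at least two — say a and b.
Equal remainders mean a − b ≡ 0 (mod 12), so 12 divides their difference.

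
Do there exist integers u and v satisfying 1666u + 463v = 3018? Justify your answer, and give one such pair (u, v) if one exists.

u = 163, v = -580

1666 and 463 are coprime, so 1666u + 463v ranges over all of ℤ.
Dividing repeatedly: 1666 = 3·463 + 277, 463 = 1·277 + 186, 277 = 1·186 + 91, 186 = 2·91 + 4, 91 = 22·4 + 3, 4 = 1·3 + 1, 3 = 3·1 + 0.
Back-substituting, 1 = 4 − 1·3 = 4 − (91 − 22·4) = −91 + 23·4 = −91 + 23·(186 − 2·91) = 23·186 − 47·91 = 23·186 − 47·(277 − 1·186) = −47·277 + 70·186 = −47·277 + 70·(463 − 1·277) = 70·463 − 117·277 = 70·463 − 117·(1666 − 3·463) = −117·1666 + 421·463; that is, 1666·(-117) + 463·421 = 1.
Times 3018: 1666·(-353106) + 463·1270578 = 3018, so (-353106, 1270578) solves it.
The general solution is u = -353106 + 463k, v = 1270578 − 1666k; taking k = 763 gives the smaller pair u = 163, v = -580.
Check: 1666·163 + 463·(-580) = 271558 − 268540 = 3018. ✓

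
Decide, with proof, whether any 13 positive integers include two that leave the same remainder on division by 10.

Partition the integers by their residue mod 10; there are 10 classes.
With 13 integers and only 10 classes, the pigeonhole principle forces two of them, say a and b, into the same class.
So a and b have equal remainders mod 10, which is exactly what was to be shown.

True.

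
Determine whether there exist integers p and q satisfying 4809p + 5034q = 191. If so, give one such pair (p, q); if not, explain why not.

No, no such integers exist.

Both 4809 and 5034 are divisible by gcd(4809, 5034) = 3, hence so is any combination 4809p + 5034q.
However 191 leaves remainder 2 on division by 3.
So the equation is unsolvable over ℤ.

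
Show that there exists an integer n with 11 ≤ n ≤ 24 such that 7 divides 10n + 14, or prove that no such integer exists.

Try n = 14: 10·14 + 14 = 154 = 22·7, which is divisible by 7.

n = 14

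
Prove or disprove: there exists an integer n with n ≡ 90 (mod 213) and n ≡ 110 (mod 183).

No such integer exists.

gcd(213, 183) = 3. If n ≡ 90 (mod 213) and n ≡ 110 (mod 183), then n ≡ 90 (mod 3) and n ≡ 110 (mod 3).
However 90 ≡ 0 and 110 ≡ 2 (mod 3), and 0 ≠ 2.
Therefore no such n exists.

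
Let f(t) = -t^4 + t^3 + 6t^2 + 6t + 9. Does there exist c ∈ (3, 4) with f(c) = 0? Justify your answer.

f(3) = 27 and f(4) = -63, which have opposite signs.
Since f is a polynomial it is continuous on [3, 4].
So by the Intermediate Value Theorem there is a c strictly between 3 and 4 with f(c) = 0.

Yes, f has a root in the interval.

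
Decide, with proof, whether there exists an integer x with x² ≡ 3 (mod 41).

Apply Euler's criterion with the prime 41: 3 is a quadratic residue iff 3^20 ≡ 1 (mod 41), and a non-residue iff it is ≡ −1.
Squaring successively (mod 41): 3^2 = 9 ≡ 9; 3^4 ≡ 9² = 81 ≡ 40; 3^8 ≡ 40² = 1600 ≡ 1; 3^16 ≡ 1² = 1 ≡ 1.
Since 20 = 16 + 4, 3^20 ≡ 1 · 40; multiplying out mod 41: 1·40 = 40 ≡ 40. Thus 3^20 ≡ 40 ≡ −1 (mod 41).
The value −1 means 3 is a non-residue modulo 41, so x² ≡ 3 (mod 41) is impossible.

No such integer exists.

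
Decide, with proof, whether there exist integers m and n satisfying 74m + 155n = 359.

74 and 155 are coprime, so 74m + 155n ranges over all of ℤ.
Euclidean algorithm: 155 = 2·74 + 7, 74 = 10·7 + 4, 7 = 1·4 + 3, 4 = 1·3 + 1, 3 = 3·1 + 0.
Working back up the chain: 1 = 4 − 1·3 = 4 − (7 − 1·4) = −7 + 2·4 = −7 + 2·(74 − 10·7) = 2·74 − 21·7 = 2·74 − 21·(155 − 2·74) = −21·155 + 44·74. So 74·44 + 155·(-21) = 1.
Multiplying through by 359: m = 44·359 = 15796, n = (-21)·359 = -7539 is a solution.
Subtracting 101·155 from m and adding 101·74 to n gives the tidier solution (141, -65).
Check: 74·141 + 155·(-65) = 10434 − 10075 = 359. ✓

m = 141, n = -65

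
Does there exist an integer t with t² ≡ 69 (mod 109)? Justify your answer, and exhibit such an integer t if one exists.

No, no such integer exists.

109 is prime, so by Euler's criterion 69 is a square mod 109 iff 69^((109−1)/2) = 69^54 ≡ 1 (mod 109).
Repeated squaring mod 109: 69^2 = 4761 ≡ 74; 69^4 ≡ 74² = 5476 ≡ 26; 69^8 ≡ 26² = 676 ≡ 22; 69^16 ≡ 22² = 484 ≡ 48; 69^32 ≡ 48² = 2304 ≡ 15.
Since 54 = 32 + 16 + 4 + 2, 69^54 ≡ 15 · 48 · 26 · 74; multiplying out mod 109: 15·48 = 720 ≡ 66, then 66·26 = 1716 ≡ 81, then 81·74 = 5994 ≡ 108. Thus 69^54 ≡ 108 ≡ −1 (mod 109).
The value −1 means 69 is a non-residue modulo 109, so t² ≡ 69 (mod 109) is impossible.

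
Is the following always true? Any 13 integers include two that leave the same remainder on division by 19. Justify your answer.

Try 13 consecutive integers, 80, 81, …, 92. Their remainders mod 19 are 4, 5, 6, 7, 8, 9, 10, 11, 12, 13, 14, 15, 16 — pairwise different, as any 13 ≤ 19 consecutive integers have distinct residues.
Hence this collection has no pair with equal remainders mod 19, disproving the claim.

No, the set {80, 81, 82, 83, 84, 85, 86, 87, 88, 89, 90, 91, 92} is a counterexample.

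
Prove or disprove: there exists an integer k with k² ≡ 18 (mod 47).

k = 21

k = 21 works: 21² = 441, and 441 − 18 = 423 = 9·47.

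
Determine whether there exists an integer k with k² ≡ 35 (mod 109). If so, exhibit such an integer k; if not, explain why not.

k = 97

Take k = 97. Then 97² = 9409 = 86·109 + 35, so 97² ≡ 35 (mod 109).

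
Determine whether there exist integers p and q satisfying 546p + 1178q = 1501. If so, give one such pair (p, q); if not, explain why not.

No such integers exist.

gcd(546, 1178) = 2, so every integer of the form 546p + 1178q is a multiple of 2.
But 1501 = 2·750 + 1, so 2 ∤ 1501.
Hence no integers p, q satisfy the equation.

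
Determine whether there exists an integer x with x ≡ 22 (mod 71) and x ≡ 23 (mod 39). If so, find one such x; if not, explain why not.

x = 803

Since 71 and 39 share no common factor, CRT says the pair of congruences has a solution (unique mod 2769).
Write x = 22 + 71t and require 22 + 71t ≡ 23 (mod 39), i.e. 71t ≡ 1 (mod 39).
71 ≡ 32 (mod 39), so this reads 32t ≡ 1 (mod 39). To invert 32 modulo 39: 39 = 1·32 + 7, 32 = 4·7 + 4, 7 = 1·4 + 3, 4 = 1·3 + 1, 3 = 3·1 + 0, and unwinding, 1 = 4 − 1·3 = 4 − (7 − 1·4) = −7 + 2·4 = −7 + 2·(32 − 4·7) = 2·32 − 9·7 = 2·32 − 9·(39 − 1·32) = −9·39 + 11·32. Thus 32⁻¹ ≡ 11 (mod 39).
Multiplying by 11: t ≡ 11·1 = 11 (mod 39).
With t = 11: x = 22 + 71·11 = 803.
Check: 803 mod 71 = 22, 803 mod 39 = 23. ✓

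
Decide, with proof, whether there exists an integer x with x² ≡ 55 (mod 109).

Apply Euler's criterion with the prime 109: 55 is a quadratic residue iff 55^54 ≡ 1 (mod 109), and a non-residue iff it is ≡ −1.
Squaring successively (mod 109): 55^2 = 3025 ≡ 82; 55^4 ≡ 82² = 6724 ≡ 75; 55^8 ≡ 75² = 5625 ≡ 66; 55^16 ≡ 66² = 4356 ≡ 105; 55^32 ≡ 105² = 11025 ≡ 16.
Since 54 = 32 + 16 + 4 + 2, 55^54 ≡ 16 · 105 · 75 · 82; multiplying out mod 109: 16·105 = 1680 ≡ 45, then 45·75 = 3375 ≡ 105, then 105·82 = 8610 ≡ 108. Thus 55^54 ≡ 108 ≡ −1 (mod 109).
By Euler's criterion 55 is a quadratic non-residue mod 109: no x satisfies x² ≡ 55 (mod 109).

No, no such integer exists.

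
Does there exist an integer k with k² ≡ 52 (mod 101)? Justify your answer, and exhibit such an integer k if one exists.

k = 70

Take k = 70. Then 70² = 4900 = 48·101 + 52, so 70² ≡ 52 (mod 101).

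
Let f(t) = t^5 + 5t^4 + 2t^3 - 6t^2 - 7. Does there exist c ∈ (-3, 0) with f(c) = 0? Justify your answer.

Yes, such a c exists.

f(-3) = 47 and f(0) = -7, which have opposite signs.
As a polynomial, f is continuous on every closed interval.
So by the Intermediate Value Theorem there is a c strictly between -3 and 0 with f(c) = 0.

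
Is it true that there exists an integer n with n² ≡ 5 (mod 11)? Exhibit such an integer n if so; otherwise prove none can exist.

n = 4

n = 4 works: 4² = 16, and 16 − 5 = 11 = 1·11.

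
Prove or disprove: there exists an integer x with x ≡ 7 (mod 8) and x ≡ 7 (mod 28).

gcd(8, 28) = 4. A simultaneous solution exists iff 7 ≡ 7 (mod 4); here 7 mod 4 = 3 = 7 mod 4, so it does.
In fact x = 7 itself already satisfies 7 mod 28 = 7.
Check: 7 mod 8 = 7, 7 mod 28 = 7. ✓

x = 7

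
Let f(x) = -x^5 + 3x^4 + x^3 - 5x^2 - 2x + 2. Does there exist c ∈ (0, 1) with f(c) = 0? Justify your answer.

f(0) = 2 and f(1) = -2, which have opposite signs.
f is continuous everywhere (it is a polynomial), in particular on [0, 1].
So by the Intermediate Value Theorem there is a c strictly between 0 and 1 with f(c) = 0.

Yes, f has a root in the interval.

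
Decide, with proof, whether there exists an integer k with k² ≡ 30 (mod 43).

43 is prime, so by Euler's criterion 30 is a square mod 43 iff 30^((43−1)/2) = 30^21 ≡ 1 (mod 43).
Squaring successively (mod 43): 30^2 = 900 ≡ 40; 30^4 ≡ 40² = 1600 ≡ 9; 30^8 ≡ 9² = 81 ≡ 38; 30^16 ≡ 38² = 1444 ≡ 25.
Since 21 = 16 + 4 + 1, 30^21 ≡ 25 · 9 · 30; multiplying out mod 43: 25·9 = 225 ≡ 10, then 10·30 = 300 ≡ 42. Thus 30^21 ≡ 42 ≡ −1 (mod 43).
By Euler's criterion 30 is a quadratic non-residue mod 43: no k satisfies k² ≡ 30 (mod 43).

No such integer exists.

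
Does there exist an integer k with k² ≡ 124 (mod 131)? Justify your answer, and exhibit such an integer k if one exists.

Apply Euler's criterion with the prime 131: 124 is a quadratic residue iff 124^65 ≡ 1 (mod 131), and a non-residue iff it is ≡ −1.
Squaring successively (mod 131): 124^2 = 15376 ≡ 49; 124^4 ≡ 49² = 2401 ≡ 43; 124^8 ≡ 43² = 1849 ≡ 15; 124^16 ≡ 15² = 225 ≡ 94; 124^32 ≡ 94² = 8836 ≡ 59; 124^64 ≡ 59² = 3481 ≡ 75.
Since 65 = 64 + 1, 124^65 ≡ 75 · 124; multiplying out mod 131: 75·124 = 9300 ≡ 130. Thus 124^65 ≡ 130 ≡ −1 (mod 131).
By Euler's criterion 124 is a quadratic non-residue mod 131: no k satisfies k² ≡ 124 (mod 131).

There is no such integer.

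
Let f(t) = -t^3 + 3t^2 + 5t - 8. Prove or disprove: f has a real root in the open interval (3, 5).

Such a root exists.

f(3) = 7 and f(5) = -33, which have opposite signs.
As a polynomial, f is continuous on every closed interval.
By the Intermediate Value Theorem f must vanish at some point of (3, 5).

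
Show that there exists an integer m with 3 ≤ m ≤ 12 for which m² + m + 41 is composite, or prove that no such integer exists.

The values for m = 3, 4, …, 12 are 53, 61, 71, 83, 97, 113, 131, 151, 173, 197, and each of these is prime.
So no value in the range makes the expression composite.

No such integer m in that range exists.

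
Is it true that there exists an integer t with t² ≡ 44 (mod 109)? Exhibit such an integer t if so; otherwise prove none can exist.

No such integer exists.

109 is prime, so by Euler's criterion 44 is a square mod 109 iff 44^((109−1)/2) = 44^54 ≡ 1 (mod 109).
Squaring successively (mod 109): 44^2 = 1936 ≡ 83; 44^4 ≡ 83² = 6889 ≡ 22; 44^8 ≡ 22² = 484 ≡ 48; 44^16 ≡ 48² = 2304 ≡ 15; 44^32 ≡ 15² = 225 ≡ 7.
Since 54 = 32 + 16 + 4 + 2, 44^54 ≡ 7 · 15 · 22 · 83; multiplying out mod 109: 7·15 = 105 ≡ 105, then 105·22 = 2310 ≡ 21, then 21·83 = 1743 ≡ 108. Thus 44^54 ≡ 108 ≡ −1 (mod 109).
By Euler's criterion 44 is a quadratic non-residue mod 109: no t satisfies t² ≡ 44 (mod 109).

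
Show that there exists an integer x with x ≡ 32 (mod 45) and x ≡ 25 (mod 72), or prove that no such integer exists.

gcd(45, 72) = 9. If x ≡ 32 (mod 45) and x ≡ 25 (mod 72), then x ≡ 32 (mod 9) and x ≡ 25 (mod 9).
However 32 ≡ 5 and 25 ≡ 7 (mod 9), and 5 ≠ 7.
So no integer satisfies both congruences.

No such integer exists.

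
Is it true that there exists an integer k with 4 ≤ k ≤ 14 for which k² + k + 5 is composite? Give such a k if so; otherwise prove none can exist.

k = 8

At k = 8: 8² + 8 + 5 = 77 = 7·11, which is composite.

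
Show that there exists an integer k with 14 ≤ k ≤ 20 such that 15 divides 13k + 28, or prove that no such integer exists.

At k = 14 we get 13·14 + 28 = 210, and 210 = 15·14.

k = 14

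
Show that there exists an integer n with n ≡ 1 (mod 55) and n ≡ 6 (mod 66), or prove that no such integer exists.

No, no such integer exists.

Both moduli are multiples of 11 = gcd(55, 66), so any solution would satisfy n ≡ 1 and n ≡ 6 modulo 11 simultaneously.
However 1 ≡ 1 and 6 ≡ 6 (mod 11), and 1 ≠ 6.
Therefore no such n exists.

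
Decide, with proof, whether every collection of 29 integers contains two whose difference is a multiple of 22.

There are exactly 22 possible remainders on division by 22.
With 29 integers and only 22 classes, the pigeonhole principle forces two of them, say a and b, into the same class.
Equal remainders mean a − b ≡ 0 (mod 22), so 22 divides their difference.

True.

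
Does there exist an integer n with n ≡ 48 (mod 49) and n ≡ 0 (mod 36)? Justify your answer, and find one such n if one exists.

gcd(49, 36) = 1, so the Chinese Remainder Theorem guarantees exactly one residue class mod 1764 satisfying both.
Any solution of the first congruence is n = 48 + 49t; substituting into the second, 49t ≡ 0 − 48 ≡ 24 (mod 36).
49 ≡ 13 (mod 36), so this reads 13t ≡ 24 (mod 36). To invert 13 modulo 36: 36 = 2·13 + 10, 13 = 1·10 + 3, 10 = 3·3 + 1, 3 = 3·1 + 0, and unwinding, 1 = 10 − 3·3 = 10 − 3·(13 − 1·10) = −3·13 + 4·10 = −3·13 + 4·(36 − 2·13) = 4·36 − 11·13. Thus 13⁻¹ ≡ -11 ≡ 25 (mod 36).
Therefore t ≡ 25·24 = 600 ≡ 24 (mod 36).
Taking t = 24 gives n = 48 + 49·24 = 1224.
Indeed 1224 ≡ 48 (mod 49) and 1224 ≡ 0 (mod 36).

n = 1224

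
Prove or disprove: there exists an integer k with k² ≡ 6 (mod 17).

No such integer exists.

Squares mod 17 repeat after k = 8 (as (−k)² = k²); for k = 0..8 they are 0, 1, 4, 9, 16, 8, 2, 15, 13.
The set of squares mod 17 is therefore {0, 1, 2, 4, 8, 9, 13, 15, 16}, which does not contain 6.
Therefore k² ≡ 6 (mod 17) has no solution.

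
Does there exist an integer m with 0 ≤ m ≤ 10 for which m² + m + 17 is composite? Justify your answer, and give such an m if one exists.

The values for m = 0, 1, …, 10 are 17, 19, 23, 29, 37, 47, 59, 73, 89, 107, 127, and each of these is prime.
So no value in the range makes the expression composite.

No, no such integer m in that range exists.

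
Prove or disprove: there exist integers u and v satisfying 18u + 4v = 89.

Any value of 18u + 4v is a multiple of gcd(18, 4) = 2.
But 89 = 2·44 + 1, so 2 ∤ 89.
Therefore 18u + 4v = 89 has no solution in integers.

No such integers exist.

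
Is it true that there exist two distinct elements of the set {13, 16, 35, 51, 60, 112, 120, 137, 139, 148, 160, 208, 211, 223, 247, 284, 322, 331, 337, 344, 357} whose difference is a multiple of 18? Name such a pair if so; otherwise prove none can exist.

The pair (13, 139) works.

13 mod 18 = 13 and 139 mod 18 = 13, so 139 − 13 = 126 = 7·18.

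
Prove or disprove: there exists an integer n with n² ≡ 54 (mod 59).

59 is prime, so by Euler's criterion 54 is a square mod 59 iff 54^((59−1)/2) = 54^29 ≡ 1 (mod 59).
Squaring successively (mod 59): 54^2 = 2916 ≡ 25; 54^4 ≡ 25² = 625 ≡ 35; 54^8 ≡ 35² = 1225 ≡ 45; 54^16 ≡ 45² = 2025 ≡ 19.
Since 29 = 16 + 8 + 4 + 1, 54^29 ≡ 19 · 45 · 35 · 54; multiplying out mod 59: 19·45 = 855 ≡ 29, then 29·35 = 1015 ≡ 12, then 12·54 = 648 ≡ 58. Thus 54^29 ≡ 58 ≡ −1 (mod 59).
By Euler's criterion 54 is a quadratic non-residue mod 59: no n satisfies n² ≡ 54 (mod 59).

No such integer exists.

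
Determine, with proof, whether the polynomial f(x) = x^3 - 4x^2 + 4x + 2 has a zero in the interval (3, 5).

f(3) = 5 and f(5) = 47, both positive, so a sign-change argument is unavailable; we show f keeps this sign on the whole interval.
Substitute x = 3 + u, where 0 < u < 2 on the interval. Expanding, f(3 + u) = u^3 + 5u^2 + 7u + 5.
The nonzero coefficients here are all positive, so for u > 0 every term is positive (or zero), and the constant term 5 is strictly positive.
Therefore f(x) > 0 throughout (3, 5), and f has no zero there.

No.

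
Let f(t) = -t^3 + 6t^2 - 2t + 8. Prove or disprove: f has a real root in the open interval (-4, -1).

f(-4) = 176 and f(-1) = 17, both positive, so a sign-change argument is unavailable; we show f keeps this sign on the whole interval.
Shift to the endpoint -1: with t = -1 − u (0 < u < 3), one computes f(-1 − u) = u^3 + 9u^2 + 17u + 17.
The nonzero coefficients here are all positive, so for u > 0 every term is positive (or zero), and the constant term 17 is strictly positive.
Therefore f(t) > 0 throughout (-4, -1), and f has no zero there.

f has no root in that interval.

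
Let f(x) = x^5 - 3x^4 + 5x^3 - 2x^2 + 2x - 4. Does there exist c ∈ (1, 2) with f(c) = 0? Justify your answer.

Yes, such a c exists.

f(1) = -1 and f(2) = 16, which have opposite signs.
As a polynomial, f is continuous on every closed interval.
So by the Intermediate Value Theorem there is a c strictly between 1 and 2 with f(c) = 0.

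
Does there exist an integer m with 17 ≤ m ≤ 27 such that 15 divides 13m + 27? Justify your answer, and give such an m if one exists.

m = 21

Try m = 21: 13·21 + 27 = 300 = 20·15, which is divisible by 15.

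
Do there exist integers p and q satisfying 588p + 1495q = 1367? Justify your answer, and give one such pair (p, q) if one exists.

p = 1149, q = -451

Since gcd(588, 1495) = 1, every integer is an integer combination of 588 and 1495.
Dividing repeatedly: 1495 = 2·588 + 319, 588 = 1·319 + 269, 319 = 1·269 + 50, 269 = 5·50 + 19, 50 = 2·19 + 12, 19 = 1·12 + 7, 12 = 1·7 + 5, 7 = 1·5 + 2, 5 = 2·2 + 1, 2 = 2·1 + 0.
Unwinding: 1 = 5 − 2·2 = 5 − 2·(7 − 1·5) = −2·7 + 3·5 = −2·7 + 3·(12 − 1·7) = 3·12 − 5·7 = 3·12 − 5·(19 − 1·12) = −5·19 + 8·12 = −5·19 + 8·(50 − 2·19) = 8·50 − 21·19 = 8·50 − 21·(269 − 5·50) = −21·269 + 113·50 = −21·269 + 113·(319 − 1·269) = 113·319 − 134·269 = 113·319 − 134·(588 − 1·319) = −134·588 + 247·319 = −134·588 + 247·(1495 − 2·588) = 247·1495 − 628·588, i.e. 588·(-628) + 1495·247 = 1.
Multiplying through by 1367: p = (-628)·1367 = -858476, q = 247·1367 = 337649 is a solution.
Adding 575·1495 to p and subtracting 575·588 from q gives the tidier solution (1149, -451).
Check: 588·1149 + 1495·(-451) = 675612 − 674245 = 1367. ✓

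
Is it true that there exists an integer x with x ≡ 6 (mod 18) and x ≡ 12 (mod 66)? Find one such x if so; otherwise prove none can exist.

x = 78

The moduli are not coprime: gcd(18, 66) = 6. Compatibility requires 6 ∣ (12 − 6) = 6, which holds, so solutions exist.
List candidates x ≡ 6 (mod 18): 6, 24, 42, 60, 78. Modulo 66 these are 6, 24, 42, 60, 12; 78 gives 12 as required.
Indeed 78 ≡ 6 (mod 18) and 78 ≡ 12 (mod 66).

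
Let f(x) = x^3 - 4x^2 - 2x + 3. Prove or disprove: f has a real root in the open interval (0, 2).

f(0) = 3 and f(2) = -9, which have opposite signs.
As a polynomial, f is continuous on every closed interval.
By the Intermediate Value Theorem, f takes the value 0 somewhere in the open interval.

Such a root exists.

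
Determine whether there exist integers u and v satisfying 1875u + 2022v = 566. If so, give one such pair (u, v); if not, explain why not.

No, no such integers exist.

gcd(1875, 2022) = 3, so every integer of the form 1875u + 2022v is a multiple of 3.
However 566 leaves remainder 2 on division by 3.
So the equation is unsolvable over ℤ.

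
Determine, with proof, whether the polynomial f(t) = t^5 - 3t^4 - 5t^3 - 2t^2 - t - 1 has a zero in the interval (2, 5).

f(2) = -67 and f(5) = 569, which have opposite signs.
f is continuous everywhere (it is a polynomial), in particular on [2, 5].
By the Intermediate Value Theorem, f takes the value 0 somewhere in the open interval.

Yes, f has a root in the interval.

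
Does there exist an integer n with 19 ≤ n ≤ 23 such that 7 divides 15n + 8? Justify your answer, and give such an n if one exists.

At n = 19 the value 293 is not a multiple of 7. n = 20 works, since 15·20 + 8 = 308 = 44·7.

n = 20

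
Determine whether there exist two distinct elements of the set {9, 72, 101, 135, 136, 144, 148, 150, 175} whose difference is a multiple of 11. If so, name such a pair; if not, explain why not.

There is no such pair.

Residues mod 11: 9↦9, 72↦6, 101↦2, 135↦3, 136↦4, 144↦1, 148↦5, 150↦7, 175↦10.
No residue repeats among the 9 elements, so no pair has difference ≡ 0 (mod 11).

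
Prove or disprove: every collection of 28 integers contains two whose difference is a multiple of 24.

True.

Each integer lies in one of the 24 residue classes modulo 24.
Placing 28 integers into 24 classes, some class receives at least two — say a and b.
Equal remainders mean a − b ≡ 0 (mod 24), so 24 divides their difference.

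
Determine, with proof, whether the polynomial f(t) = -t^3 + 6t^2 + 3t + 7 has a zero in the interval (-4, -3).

f(-4) = 155 and f(-3) = 79, both positive, so a sign-change argument is unavailable; we show f keeps this sign on the whole interval.
Shift to the endpoint -3: with t = -3 − u (0 < u < 1), one computes f(-3 − u) = u^3 + 15u^2 + 60u + 79.
All 4 nonzero coefficients of this polynomial in u are positive; hence for u > 0 the value is a sum of positive terms (the constant 79 among them).
So f is strictly positive on (-4, -3); no root exists in the interval.

f has no root in that interval.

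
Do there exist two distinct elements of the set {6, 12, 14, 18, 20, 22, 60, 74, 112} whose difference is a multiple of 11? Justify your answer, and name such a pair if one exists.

No, no such pair exists.

Residues mod 11: 6↦6, 12↦1, 14↦3, 18↦7, 20↦9, 22↦0, 60↦5, 74↦8, 112↦2.
All 9 residues are distinct, so no two elements differ by a multiple of 11.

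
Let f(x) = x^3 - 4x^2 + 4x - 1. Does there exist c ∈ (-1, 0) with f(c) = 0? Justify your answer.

f has no root in that interval.

The endpoint values f(-1) = -10 and f(0) = -1 are both negative. Claim: f(x) < 0 for every x in (-1, 0).
Shift to the endpoint 0: with x = −u (0 < u < 1), one computes f(−u) = -u^3 - 4u^2 - 4u - 1.
The nonzero coefficients here are all negative, so for u > 0 every term is negative (or zero), and the constant term -1 is strictly negative.
So f is strictly negative on (-1, 0); no root exists in the interval.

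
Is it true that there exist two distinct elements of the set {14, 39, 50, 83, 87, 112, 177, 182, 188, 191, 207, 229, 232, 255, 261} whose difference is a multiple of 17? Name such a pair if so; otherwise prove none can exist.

Two integers differ by a multiple of 17 exactly when they have the same residue mod 17. The residues are 14↦14, 39↦5, 50↦16, 83↦15, 87↦2, 112↦10, 177↦7, 182↦12, 188↦1, 191↦4, 207↦3, 229↦8, 232↦11, 255↦0, 261↦6.
No residue repeats among the 15 elements, so no pair has difference ≡ 0 (mod 17).

No such pair exists.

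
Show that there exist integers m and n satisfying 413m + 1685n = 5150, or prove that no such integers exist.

Since gcd(413, 1685) = 1, every integer is an integer combination of 413 and 1685.
Run the Euclidean algorithm on 1685 and 413: 1685 = 4·413 + 33, 413 = 12·33 + 17, 33 = 1·17 + 16, 17 = 1·16 + 1, 16 = 16·1 + 0.
Working back up the chain: 1 = 17 − 1·16 = 17 − (33 − 1·17) = −33 + 2·17 = −33 + 2·(413 − 12·33) = 2·413 − 25·33 = 2·413 − 25·(1685 − 4·413) = −25·1685 + 102·413. So 413·102 + 1685·(-25) = 1.
Scaling by 5150 gives the particular solution (m, n) = (525300, -128750).
Shifting by a multiple of (1685, −413) keeps it a solution: m = 525300 − 311·1685 = 1265, n = -128750 + 311·413 = -307.
Check: 413·1265 + 1685·(-307) = 522445 − 517295 = 5150. ✓

m = 1265, n = -307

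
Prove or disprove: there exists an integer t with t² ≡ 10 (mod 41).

t = 25 works: 25² = 625, and 625 − 10 = 615 = 15·41.

t = 25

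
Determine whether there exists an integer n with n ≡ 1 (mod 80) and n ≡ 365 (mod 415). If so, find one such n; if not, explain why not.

No, no such integer exists.

Both moduli are multiples of 5 = gcd(80, 415), so any solution would satisfy n ≡ 1 and n ≡ 365 modulo 5 simultaneously.
These are incompatible: 1 − 365 = -364 is not divisible by 5.
Hence the system has no solution.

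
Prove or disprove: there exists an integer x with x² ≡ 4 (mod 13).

Take x = 2. Then 2² = 4, and since 0 ≤ 4 < 13 this is already reduced: 2² ≡ 4 (mod 13).

x = 2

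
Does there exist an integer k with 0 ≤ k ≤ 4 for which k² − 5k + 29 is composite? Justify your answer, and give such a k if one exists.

k = 1

At k = 1: 1² − 5·1 + 29 = 25 = 5·5, which is composite.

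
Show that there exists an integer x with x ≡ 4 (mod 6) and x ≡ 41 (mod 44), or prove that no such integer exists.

There is no such integer.

Both moduli are multiples of 2 = gcd(6, 44), so any solution would satisfy x ≡ 4 and x ≡ 41 modulo 2 simultaneously.
However 4 ≡ 0 and 41 ≡ 1 (mod 2), and 0 ≠ 1.
Therefore no such x exists.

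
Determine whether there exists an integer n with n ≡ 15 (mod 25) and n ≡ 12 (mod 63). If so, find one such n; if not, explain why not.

The moduli 25 and 63 are coprime, so by the Chinese Remainder Theorem a unique solution modulo 1575 exists.
Write n = 15 + 25t and require 15 + 25t ≡ 12 (mod 63), i.e. 25t ≡ 60 (mod 63).
To invert 25 modulo 63: 63 = 2·25 + 13, 25 = 1·13 + 12, 13 = 1·12 + 1, 12 = 12·1 + 0, and unwinding, 1 = 13 − 1·12 = 13 − (25 − 1·13) = −25 + 2·13 = −25 + 2·(63 − 2·25) = 2·63 − 5·25. Thus 25⁻¹ ≡ -5 ≡ 58 (mod 63).
Multiplying by 58: t ≡ 58·60 = 3480 ≡ 15 (mod 63).
Taking t = 15 gives n = 15 + 25·15 = 390.
Verify: 390 = 15·25 + 15 and 390 = 6·63 + 12. ✓

n = 390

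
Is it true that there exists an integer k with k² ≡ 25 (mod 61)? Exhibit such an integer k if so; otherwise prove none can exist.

Take k = 5. Then 5² = 25, and since 0 ≤ 25 < 61 this is already reduced: 5² ≡ 25 (mod 61).

k = 5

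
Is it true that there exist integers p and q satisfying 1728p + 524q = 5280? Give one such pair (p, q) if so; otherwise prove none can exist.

gcd(1728, 524) = 4, and 4 divides 5280, so integer solutions exist.
Dividing through by 4 reduces the equation to 432p + 131q = 1320.
Run the Euclidean algorithm on 432 and 131: 432 = 3·131 + 39, 131 = 3·39 + 14, 39 = 2·14 + 11, 14 = 1·11 + 3, 11 = 3·3 + 2, 3 = 1·2 + 1, 2 = 2·1 + 0.
Unwinding: 1 = 3 − 1·2 = 3 − (11 − 3·3) = −11 + 4·3 = −11 + 4·(14 − 1·11) = 4·14 − 5·11 = 4·14 − 5·(39 − 2·14) = −5·39 + 14·14 = −5·39 + 14·(131 − 3·39) = 14·131 − 47·39 = 14·131 − 47·(432 − 3·131) = −47·432 + 155·131, i.e. 432·(-47) + 131·155 = 1.
Multiplying through by 1320: p = (-47)·1320 = -62040, q = 155·1320 = 204600 is a solution.
The general solution is p = -62040 + 131k, q = 204600 − 432k; taking k = 474 gives the smaller pair p = 54, q = -168.
Check: 1728·54 + 524·(-168) = 93312 − 88032 = 5280. ✓

p = 54, q = -168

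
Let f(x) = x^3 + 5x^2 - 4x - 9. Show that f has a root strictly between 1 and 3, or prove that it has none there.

Yes, f has a root in the interval.

f(1) = -7 and f(3) = 51, which have opposite signs.
f is continuous everywhere (it is a polynomial), in particular on [1, 3].
By the Intermediate Value Theorem f must vanish at some point of (1, 3).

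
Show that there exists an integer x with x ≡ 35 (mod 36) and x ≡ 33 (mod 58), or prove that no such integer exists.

gcd(36, 58) = 2. A simultaneous solution exists iff 35 ≡ 33 (mod 2); here 35 mod 2 = 1 = 33 mod 2, so it does.
Write x = 35 + 36t. Then 36t ≡ 33 − 35 ≡ 56 (mod 58); dividing through by 2 gives 18t ≡ 28 (mod 29).
To invert 18 modulo 29: 29 = 1·18 + 11, 18 = 1·11 + 7, 11 = 1·7 + 4, 7 = 1·4 + 3, 4 = 1·3 + 1, 3 = 3·1 + 0, and unwinding, 1 = 4 − 1·3 = 4 − (7 − 1·4) = −7 + 2·4 = −7 + 2·(11 − 1·7) = 2·11 − 3·7 = 2·11 − 3·(18 − 1·11) = −3·18 + 5·11 = −3·18 + 5·(29 − 1·18) = 5·29 − 8·18. Thus 18⁻¹ ≡ -8 ≡ 21 (mod 29).
Therefore t ≡ 21·28 = 588 ≡ 8 (mod 29).
Then x = 35 + 36·8 = 323.
Indeed 323 ≡ 35 (mod 36) and 323 ≡ 33 (mod 58).

x = 323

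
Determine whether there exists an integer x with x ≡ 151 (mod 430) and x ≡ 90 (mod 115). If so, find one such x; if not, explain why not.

No, no such integer exists.

gcd(430, 115) = 5. If x ≡ 151 (mod 430) and x ≡ 90 (mod 115), then x ≡ 151 (mod 5) and x ≡ 90 (mod 5).
These are incompatible: 151 − 90 = 61 is not divisible by 5.
Hence the system has no solution.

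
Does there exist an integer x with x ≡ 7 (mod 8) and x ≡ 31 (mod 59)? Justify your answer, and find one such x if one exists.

x = 31

Since 8 and 59 share no common factor, CRT says the pair of congruences has a solution (unique mod 472).
Any solution of the first congruence is x = 7 + 8t; substituting into the second, 8t ≡ 31 − 7 ≡ 24 (mod 59).
Invert 8 mod 59 by the Euclidean algorithm: 59 = 7·8 + 3, 8 = 2·3 + 2, 3 = 1·2 + 1, 2 = 2·1 + 0; back-substituting, 1 = 3 − 1·2 = 3 − (8 − 2·3) = −8 + 3·3 = −8 + 3·(59 − 7·8) = 3·59 − 22·8. Hence 8·(-22) ≡ 1, so 8⁻¹ ≡ -22 ≡ 37 (mod 59).
Therefore t ≡ 37·24 = 888 ≡ 3 (mod 59).
Taking t = 3 gives x = 7 + 8·3 = 31.
Check: 31 mod 8 = 7, 31 mod 59 = 31. ✓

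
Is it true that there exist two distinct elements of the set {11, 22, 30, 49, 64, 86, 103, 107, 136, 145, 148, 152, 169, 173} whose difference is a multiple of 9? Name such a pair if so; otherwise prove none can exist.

Yes: 11 and 173.

Reduce each element mod 9: 11↦2, 22↦4, 30↦3, 49↦4, 64↦1, 86↦5, 103↦4, 107↦8, 136↦1, 145↦1, 148↦4, 152↦8, 169↦7, 173↦2. The residue 2 repeats (at 11 and 173), and 173 − 11 = 162 = 18·9.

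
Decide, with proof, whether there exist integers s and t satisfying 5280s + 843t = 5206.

No, no such integers exist.

Any value of 5280s + 843t is a multiple of gcd(5280, 843) = 3.
But 5206 is not a multiple of 3 (it leaves remainder 1).
So the equation is unsolvable over ℤ.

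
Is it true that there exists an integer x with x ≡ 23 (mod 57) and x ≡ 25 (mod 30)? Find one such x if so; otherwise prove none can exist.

Reduce both congruences modulo 3, which divides 57 and 30: they say x ≡ 23 (mod 3) and x ≡ 25 (mod 3).
However 23 ≡ 2 and 25 ≡ 1 (mod 3), and 2 ≠ 1.
So no integer satisfies both congruences.

There is no such integer.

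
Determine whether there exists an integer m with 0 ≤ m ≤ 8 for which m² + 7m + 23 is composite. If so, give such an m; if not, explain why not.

m = 7

At m = 7: 7² + 7·7 + 23 = 121 = 11·11, which is composite.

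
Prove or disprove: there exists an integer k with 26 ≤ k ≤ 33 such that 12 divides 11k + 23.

No such integer k in that range exists.

At k = 26, 11·26 + 23 = 309 ≡ 9 (mod 12), and each step in k adds 11, giving residues 9, 8, 7, 6, 5, 4, 3, 2 for k = 26, 27, …, 33.
None is 0, so 12 never divides 11k + 23 on this range.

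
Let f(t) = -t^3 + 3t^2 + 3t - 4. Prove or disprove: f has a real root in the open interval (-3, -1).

f(-3) = 41 and f(-1) = -3, which have opposite signs.
Since f is a polynomial it is continuous on [-3, -1].
By the Intermediate Value Theorem f must vanish at some point of (-3, -1).

Yes, f has a root in the interval.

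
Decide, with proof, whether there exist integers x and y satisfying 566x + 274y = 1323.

Both 566 and 274 are divisible by gcd(566, 274) = 2, hence so is any combination 566x + 274y.
But 1323 = 2·661 + 1, so 2 ∤ 1323.
So the equation is unsolvable over ℤ.

No, no such integers exist.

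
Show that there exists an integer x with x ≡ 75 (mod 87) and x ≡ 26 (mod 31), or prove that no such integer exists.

Since 87 and 31 share no common factor, CRT says the pair of congruences has a solution (unique mod 2697).
Write x = 75 + 87t and require 75 + 87t ≡ 26 (mod 31), i.e. 87t ≡ 13 (mod 31).
87 ≡ 25 (mod 31), so this reads 25t ≡ 13 (mod 31). Invert 25 mod 31 by the Euclidean algorithm: 31 = 1·25 + 6, 25 = 4·6 + 1, 6 = 6·1 + 0; back-substituting, 1 = 25 − 4·6 = 25 − 4·(31 − 1·25) = −4·31 + 5·25. Hence 25·5 ≡ 1, so 25⁻¹ ≡ 5 (mod 31).
Therefore t ≡ 5·13 = 65 ≡ 3 (mod 31).
With t = 3: x = 75 + 87·3 = 336.
Verify: 336 = 3·87 + 75 and 336 = 10·31 + 26. ✓

x = 336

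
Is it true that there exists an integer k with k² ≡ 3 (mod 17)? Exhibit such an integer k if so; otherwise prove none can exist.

Squares mod 17 repeat after k = 8 (as (−k)² = k²); for k = 0..8 they are 0, 1, 4, 9, 16, 8, 2, 15, 13.
So the quadratic residues mod 17 are {0, 1, 2, 4, 8, 9, 13, 15, 16}, and 3 is not among them.
Hence no integer k has k² ≡ 3 (mod 17).

There is no such integer.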